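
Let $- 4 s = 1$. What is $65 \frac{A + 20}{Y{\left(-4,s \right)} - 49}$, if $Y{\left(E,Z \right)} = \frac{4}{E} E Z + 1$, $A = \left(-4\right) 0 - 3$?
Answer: $- \frac{1105}{49} \approx -22.551$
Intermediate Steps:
$s = - \frac{1}{4}$ ($s = \left(- \frac{1}{4}\right) 1 = - \frac{1}{4} \approx -0.25$)
$A = -3$ ($A = 0 - 3 = -3$)
$Y{\left(E,Z \right)} = 1 + 4 Z$ ($Y{\left(E,Z \right)} = 4 Z + 1 = 1 + 4 Z$)
$65 \frac{A + 20}{Y{\left(-4,s \right)} - 49} = 65 \frac{-3 + 20}{\left(1 + 4 \left(- \frac{1}{4}\right)\right) - 49} = 65 \frac{17}{\left(1 - 1\right) - 49} = 65 \frac{17}{0 - 49} = 65 \frac{17}{-49} = 65 \cdot 17 \left(- \frac{1}{49}\right) = 65 \left(- \frac{17}{49}\right) = - \frac{1105}{49}$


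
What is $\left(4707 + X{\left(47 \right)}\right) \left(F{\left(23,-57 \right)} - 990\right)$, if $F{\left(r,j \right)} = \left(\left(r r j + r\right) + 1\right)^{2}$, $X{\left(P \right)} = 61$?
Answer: $4328178943968$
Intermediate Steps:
$F{\left(r,j \right)} = \left(1 + r + j r^{2}\right)^{2}$ ($F{\left(r,j \right)} = \left(\left(r^{2} j + r\right) + 1\right)^{2} = \left(\left(j r^{2} + r\right) + 1\right)^{2} = \left(\left(r + j r^{2}\right) + 1\right)^{2} = \left(1 + r + j r^{2}\right)^{2}$)
$\left(4707 + X{\left(47 \right)}\right) \left(F{\left(23,-57 \right)} - 990\right) = \left(4707 + 61\right) \left(\left(1 + 23 - 57 \cdot 23^{2}\right)^{2} - 990\right) = 4768 \left(\left(1 + 23 - 30153\right)^{2} - 990\right) = 4768 \left(\left(-30129\right)^{2} - 990\right) = 4768 \left(907756641 - 990\right) = 4768 \cdot 907755651 = 4328178943968$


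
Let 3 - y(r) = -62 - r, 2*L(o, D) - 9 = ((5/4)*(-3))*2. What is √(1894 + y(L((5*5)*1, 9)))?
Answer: 3*√871/2 ≈ 44.269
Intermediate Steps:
L(o, D) = ¾ (L(o, D) = 9/2 + (((5/4)*(-3))*2)/2 = 9/2 + (-15/4*2)/2 = 9/2 + (½)*(-15/2) = 9/2 - 15/4 = ¾)
y(r) = 65 + r (y(r) = 3 - (-62 - r) = 3 + (62 + r) = 65 + r)
√(1894 + y(L((5*5)*1, 9))) = √(1894 + (65 + ¾)) = √(1894 + 263/4) = √(7839/4) = 3*√871/2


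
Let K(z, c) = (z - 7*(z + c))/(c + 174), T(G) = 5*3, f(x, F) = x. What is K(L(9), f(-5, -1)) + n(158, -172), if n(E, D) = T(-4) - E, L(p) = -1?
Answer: -24126/169 ≈ -142.76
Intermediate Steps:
T(G) = 15
K(z, c) = (-7*c - 6*z)/(174 + c) (K(z, c) = (z - 7*(c + z))/(174 + c) = (z + (-7*c - 7*z))/(174 + c) = (-7*c - 6*z)/(174 + c))
n(E, D) = 15 - E
K(L(9), f(-5, -1)) + n(158, -172) = (-7*(-5) - 6*(-1))/(174 - 5) + (15 - 1*158) = (35 + 6)/169 + (15 - 158) = (1/169)*41 - 143 = 41/169 - 143 = -24126/169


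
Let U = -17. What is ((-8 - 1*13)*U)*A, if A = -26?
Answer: -9282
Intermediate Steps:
((-8 - 1*13)*U)*A = ((-8 - 1*13)*(-17))*(-26) = ((-8 - 13)*(-17))*(-26) = -21*(-17)*(-26) = 357*(-26) = -9282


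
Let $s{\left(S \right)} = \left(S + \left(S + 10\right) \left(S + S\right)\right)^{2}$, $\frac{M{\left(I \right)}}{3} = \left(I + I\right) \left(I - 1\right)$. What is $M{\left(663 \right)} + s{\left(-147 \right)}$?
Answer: $1613130597$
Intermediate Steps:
$M{\left(I \right)} = 6 I \left(-1 + I\right)$ ($M{\left(I \right)} = 3 \left(I + I\right) \left(I - 1\right) = 3 \cdot 2 I \left(I - 1\right) = 3 \cdot 2 I \left(-1 + I\right) = 6 I \left(-1 + I\right)$)
$s{\left(S \right)} = \left(S + 2 S \left(10 + S\right)\right)^{2}$ ($s{\left(S \right)} = \left(S + \left(10 + S\right) 2 S\right)^{2} = \left(S + 2 S \left(10 + S\right)\right)^{2}$)
$M{\left(663 \right)} + s{\left(-147 \right)} = 6 \cdot 663 \left(-1 + 663\right) + \left(-147\right)^{2} \left(21 + 2 \left(-147\right)\right)^{2} = 6 \cdot 663 \cdot 662 + 21609 \left(21 - 294\right)^{2} = 2633436 + 21609 \left(-273\right)^{2} = 2633436 + 21609 \cdot 74529 = 2633436 + 1610497161 = 1613130597$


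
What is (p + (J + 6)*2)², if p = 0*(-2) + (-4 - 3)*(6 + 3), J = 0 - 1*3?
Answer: 3249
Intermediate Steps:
J = -3 (J = 0 - 3 = -3)
p = -63 (p = 0 - 7*9 = 0 - 63 = -63)
(p + (J + 6)*2)² = (-63 + (-3 + 6)*2)² = (-63 + 3*2)² = (-63 + 6)² = (-57)² = 3249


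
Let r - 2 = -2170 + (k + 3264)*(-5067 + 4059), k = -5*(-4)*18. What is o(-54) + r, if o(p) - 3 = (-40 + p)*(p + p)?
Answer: -3645005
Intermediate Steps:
k = 360 (k = 20*18 = 360)
o(p) = 3 + 2*p*(-40 + p) (o(p) = 3 + (-40 + p)*(p + p) = 3 + (-40 + p)*(2*p) = 3 + 2*p*(-40 + p))
r = -3655160 (r = 2 + (-2170 + (360 + 3264)*(-5067 + 4059)) = 2 + (-2170 + 3624*(-1008)) = 2 + (-2170 - 3652992) = 2 - 3655162 = -3655160)
o(-54) + r = (3 - 80*(-54) + 2*(-54)²) - 3655160 = (3 + 4320 + 2*2916) - 3655160 = (3 + 4320 + 5832) - 3655160 = 10155 - 3655160 = -3645005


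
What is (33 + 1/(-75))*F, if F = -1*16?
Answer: -39584/75 ≈ -527.79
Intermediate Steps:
F = -16
(33 + 1/(-75))*F = (33 + 1/(-75))*(-16) = (33 - 1/75)*(-16) = (2474/75)*(-16) = -39584/75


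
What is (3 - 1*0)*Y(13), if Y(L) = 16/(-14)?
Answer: -24/7 ≈ -3.4286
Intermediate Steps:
Y(L) = -8/7 (Y(L) = 16*(-1/14) = -8/7)
(3 - 1*0)*Y(13) = (3 - 1*0)*(-8/7) = (3 + 0)*(-8/7) = 3*(-8/7) = -24/7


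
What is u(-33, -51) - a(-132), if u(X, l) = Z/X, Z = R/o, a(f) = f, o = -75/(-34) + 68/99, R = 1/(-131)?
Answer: 168372306/1275547 ≈ 132.00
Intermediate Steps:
R = -1/131 ≈ -0.0076336
o = 9737/3366 (o = -75*(-1/34) + 68*(1/99) = 75/34 + 68/99 = 9737/3366 ≈ 2.8927)
Z = -3366/1275547 (Z = -1/(131*9737/3366) = -1/131*3366/9737 = -3366/1275547 ≈ -0.0026389)
u(X, l) = -3366/(1275547*X)
u(-33, -51) - a(-132) = -3366/1275547/(-33) - 1*(-132) = -3366/1275547*(-1/33) + 132 = 102/1275547 + 132 = 168372306/1275547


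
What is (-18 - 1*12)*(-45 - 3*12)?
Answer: 2430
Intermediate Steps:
(-18 - 1*12)*(-45 - 3*12) = (-18 - 12)*(-45 - 36) = -30*(-81) = 2430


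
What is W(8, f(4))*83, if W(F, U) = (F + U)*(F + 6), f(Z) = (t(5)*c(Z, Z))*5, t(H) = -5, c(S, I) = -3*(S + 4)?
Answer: 706496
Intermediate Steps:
c(S, I) = -12 - 3*S (c(S, I) = -3*(4 + S) = -12 - 3*S)
f(Z) = 300 + 75*Z (f(Z) = -5*(-12 - 3*Z)*5 = (60 + 15*Z)*5 = 300 + 75*Z)
W(F, U) = (6 + F)*(F + U) (W(F, U) = (F + U)*(6 + F) = (6 + F)*(F + U))
W(8, f(4))*83 = (8² + 6*8 + 6*(300 + 75*4) + 8*(300 + 75*4))*83 = (64 + 48 + 6*(300 + 300) + 8*(300 + 300))*83 = (64 + 48 + 6*600 + 8*600)*83 = (64 + 48 + 3600 + 4800)*83 = 8512*83 = 706496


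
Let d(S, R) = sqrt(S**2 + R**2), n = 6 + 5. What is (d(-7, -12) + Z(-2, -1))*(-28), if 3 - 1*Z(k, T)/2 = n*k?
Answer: -1400 - 28*sqrt(193) ≈ -1789.0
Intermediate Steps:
n = 11
Z(k, T) = 6 - 22*k
d(S, R) = sqrt(R**2 + S**2)
(d(-7, -12) + Z(-2, -1))*(-28) = (sqrt((-12)**2 + (-7)**2) + (6 - 22*(-2)))*(-28) = (sqrt(144 + 49) + (6 + 44))*(-28) = (sqrt(193) + 50)*(-28) = (50 + sqrt(193))*(-28) = -1400 - 28*sqrt(193)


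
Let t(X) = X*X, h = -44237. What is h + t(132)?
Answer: -26813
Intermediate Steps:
t(X) = X²
h + t(132) = -44237 + 132² = -44237 + 17424 = -26813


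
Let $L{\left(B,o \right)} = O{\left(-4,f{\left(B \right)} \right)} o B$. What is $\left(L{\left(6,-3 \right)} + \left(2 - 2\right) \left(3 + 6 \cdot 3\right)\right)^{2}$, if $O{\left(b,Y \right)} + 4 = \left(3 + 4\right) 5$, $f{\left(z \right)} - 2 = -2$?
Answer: $311364$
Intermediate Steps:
$f{\left(z \right)} = 0$ ($f{\left(z \right)} = 2 - 2 = 0$)
$O{\left(b,Y \right)} = 31$ ($O{\left(b,Y \right)} = -4 + \left(3 + 4\right) 5 = -4 + 7 \cdot 5 = -4 + 35 = 31$)
$L{\left(B,o \right)} = 31 B o$ ($L{\left(B,o \right)} = 31 o B = 31 B o$)
$\left(L{\left(6,-3 \right)} + \left(2 - 2\right) \left(3 + 6 \cdot 3\right)\right)^{2} = \left(31 \cdot 6 \left(-3\right) + \left(2 - 2\right) \left(3 + 6 \cdot 3\right)\right)^{2} = \left(-558 + 0 \left(3 + 18\right)\right)^{2} = \left(-558 + 0 \cdot 21\right)^{2} = \left(-558 + 0\right)^{2} = \left(-558\right)^{2} = 311364$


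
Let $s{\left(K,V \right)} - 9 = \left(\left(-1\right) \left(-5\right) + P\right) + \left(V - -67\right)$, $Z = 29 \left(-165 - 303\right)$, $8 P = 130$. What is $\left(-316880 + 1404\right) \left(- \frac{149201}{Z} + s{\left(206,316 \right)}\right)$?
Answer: $- \frac{34931868790}{261} \approx -1.3384 \cdot 10^{8}$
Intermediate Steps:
$P = \frac{65}{4}$ ($P = \frac{1}{8} \cdot 130 = \frac{65}{4} \approx 16.25$)
$Z = -13572$ ($Z = 29 \left(-468\right) = -13572$)
$s{\left(K,V \right)} = \frac{389}{4} + V$ ($s{\left(K,V \right)} = 9 + \left(\left(\left(-1\right) \left(-5\right) + \frac{65}{4}\right) + \left(V - -67\right)\right) = 9 + \left(\left(5 + \frac{65}{4}\right) + \left(V + 67\right)\right) = 9 + \left(\frac{85}{4} + \left(67 + V\right)\right) = 9 + \left(\frac{353}{4} + V\right) = \frac{389}{4} + V$)
$\left(-316880 + 1404\right) \left(- \frac{149201}{Z} + s{\left(206,316 \right)}\right) = \left(-316880 + 1404\right) \left(- \frac{149201}{-13572} + \left(\frac{389}{4} + 316\right)\right) = - 315476 \left(\left(-149201\right) \left(- \frac{1}{13572}\right) + \frac{1653}{4}\right) = - 315476 \left(\frac{11477}{1044} + \frac{1653}{4}\right) = \left(-315476\right) \frac{221455}{522} = - \frac{34931868790}{261}$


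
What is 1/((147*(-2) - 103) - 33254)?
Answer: -1/33651 ≈ -2.9717e-5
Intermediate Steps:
1/((147*(-2) - 103) - 33254) = 1/((-294 - 103) - 33254) = 1/(-397 - 33254) = 1/(-33651) = -1/33651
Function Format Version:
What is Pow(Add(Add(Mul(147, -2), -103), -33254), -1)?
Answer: Rational(-1, 33651) ≈ -2.9717e-5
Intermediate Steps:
Pow(Add(Add(Mul(147, -2), -103), -33254), -1) = Pow(Add(Add(-294, -103), -33254), -1) = Pow(Add(-397, -33254), -1) = Pow(-33651, -1) = Rational(-1, 33651)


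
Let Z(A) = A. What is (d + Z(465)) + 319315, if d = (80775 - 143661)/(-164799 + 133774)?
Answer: 9921237386/31025 ≈ 3.1978e+5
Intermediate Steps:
d = 62886/31025 (d = -62886/(-31025) = -62886*(-1/31025) = 62886/31025 ≈ 2.0269)
(d + Z(465)) + 319315 = (62886/31025 + 465) + 319315 = 14489511/31025 + 319315 = 9921237386/31025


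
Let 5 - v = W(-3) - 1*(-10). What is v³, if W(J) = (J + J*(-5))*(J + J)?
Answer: 300763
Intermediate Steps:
W(J) = -8*J² (W(J) = (J - 5*J)*(2*J) = (-4*J)*(2*J) = -8*J²)
v = 67 (v = 5 - (-8*(-3)² - 1*(-10)) = 5 - (-8*9 + 10) = 5 - (-72 + 10) = 5 - 1*(-62) = 5 + 62 = 67)
v³ = 67³ = 300763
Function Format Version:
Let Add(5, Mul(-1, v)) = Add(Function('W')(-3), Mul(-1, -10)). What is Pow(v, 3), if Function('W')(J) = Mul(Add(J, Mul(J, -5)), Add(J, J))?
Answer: 300763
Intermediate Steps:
Function('W')(J) = Mul(-8, Pow(J, 2)) (Function('W')(J) = Mul(Add(J, Mul(-5, J)), Mul(2, J)) = Mul(Mul(-4, J), Mul(2, J)) = Mul(-8, Pow(J, 2)))
v = 67 (v = Add(5, Mul(-1, Add(Mul(-8, Pow(-3, 2)), Mul(-1, -10)))) = Add(5, Mul(-1, Add(Mul(-8, 9), 10))) = Add(5, Mul(-1, Add(-72, 10))) = Add(5, Mul(-1, -62)) = Add(5, 62) = 67)
Pow(v, 3) = Pow(67, 3) = 300763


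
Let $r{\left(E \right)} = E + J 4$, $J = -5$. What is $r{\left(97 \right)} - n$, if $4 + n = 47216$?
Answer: $-47135$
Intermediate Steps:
$r{\left(E \right)} = -20 + E$ ($r{\left(E \right)} = E - 20 = -20 + E$)
$n = 47212$ ($n = -4 + 47216 = 47212$)
$r{\left(97 \right)} - n = \left(-20 + 97\right) - 47212 = 77 - 47212 = -47135$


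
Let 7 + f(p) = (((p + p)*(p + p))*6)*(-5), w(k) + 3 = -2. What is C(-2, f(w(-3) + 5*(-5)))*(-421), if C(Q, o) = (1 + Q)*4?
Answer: 1684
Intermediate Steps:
w(k) = -5 (w(k) = -3 - 2 = -5)
f(p) = -7 - 120*p² (f(p) = -7 + (((p + p)*(p + p))*6)*(-5) = -7 + (((2*p)*(2*p))*6)*(-5) = -7 + ((4*p²)*6)*(-5) = -7 + (24*p²)*(-5) = -7 - 120*p²)
C(Q, o) = 4 + 4*Q
C(-2, f(w(-3) + 5*(-5)))*(-421) = (4 + 4*(-2))*(-421) = (4 - 8)*(-421) = -4*(-421) = 1684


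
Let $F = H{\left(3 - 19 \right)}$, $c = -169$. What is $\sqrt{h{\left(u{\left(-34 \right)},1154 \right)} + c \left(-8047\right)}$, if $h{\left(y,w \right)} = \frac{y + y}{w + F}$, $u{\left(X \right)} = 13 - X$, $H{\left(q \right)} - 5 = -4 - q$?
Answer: $\frac{\sqrt{1864809709337}}{1171} \approx 1166.2$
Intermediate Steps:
$H{\left(q \right)} = 1 - q$ ($H{\left(q \right)} = 5 - \left(4 + q\right) = 1 - q$)
$F = 17$ ($F = 1 - \left(3 - 19\right) = 1 - -16 = 1 + 16 = 17$)
$h{\left(y,w \right)} = \frac{2 y}{17 + w}$ ($h{\left(y,w \right)} = \frac{y + y}{w + 17} = \frac{2 y}{17 + w}$)
$\sqrt{h{\left(u{\left(-34 \right)},1154 \right)} + c \left(-8047\right)} = \sqrt{\frac{2 \left(13 - -34\right)}{17 + 1154} - -1359943} = \sqrt{\frac{2 \left(13 + 34\right)}{1171} + 1359943} = \sqrt{2 \cdot 47 \cdot \frac{1}{1171} + 1359943} = \sqrt{\frac{94}{1171} + 1359943} = \sqrt{\frac{1592493347}{1171}} = \frac{\sqrt{1864809709337}}{1171}$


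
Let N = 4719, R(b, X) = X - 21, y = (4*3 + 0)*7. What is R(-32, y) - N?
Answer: -4656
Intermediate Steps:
y = 84 (y = (12 + 0)*7 = 12*7 = 84)
R(b, X) = -21 + X
R(-32, y) - N = (-21 + 84) - 1*4719 = 63 - 4719 = -4656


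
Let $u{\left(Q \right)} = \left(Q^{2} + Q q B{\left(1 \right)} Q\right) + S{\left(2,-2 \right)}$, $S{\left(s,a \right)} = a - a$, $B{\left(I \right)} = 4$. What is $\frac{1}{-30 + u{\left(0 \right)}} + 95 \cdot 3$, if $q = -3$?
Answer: $\frac{8549}{30} \approx 284.97$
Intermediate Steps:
$S{\left(s,a \right)} = 0$
$u{\left(Q \right)} = - 11 Q^{2}$ ($u{\left(Q \right)} = \left(Q^{2} + Q \left(-3\right) 4 Q\right) + 0 = \left(Q^{2} + - 3 Q 4 Q\right) + 0 = \left(Q^{2} + - 12 Q Q\right) + 0 = \left(Q^{2} - 12 Q^{2}\right) + 0 = - 11 Q^{2} + 0 = - 11 Q^{2}$)
$\frac{1}{-30 + u{\left(0 \right)}} + 95 \cdot 3 = \frac{1}{-30 - 11 \cdot 0^{2}} + 95 \cdot 3 = \frac{1}{-30 - 0} + 285 = \frac{1}{-30 + 0} + 285 = \frac{1}{-30} + 285 = - \frac{1}{30} + 285 = \frac{8549}{30}$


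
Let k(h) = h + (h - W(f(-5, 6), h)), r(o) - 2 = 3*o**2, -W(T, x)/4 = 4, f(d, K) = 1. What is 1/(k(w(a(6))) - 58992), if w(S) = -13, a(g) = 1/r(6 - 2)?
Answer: -1/59002 ≈ -1.6949e-5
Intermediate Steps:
W(T, x) = -16 (W(T, x) = -4*4 = -16)
r(o) = 2 + 3*o**2
a(g) = 1/50 (a(g) = 1/(2 + 3*(6 - 2)**2) = 1/(2 + 3*4**2) = 1/(2 + 3*16) = 1/(2 + 48) = 1/50)
k(h) = 16 + 2*h (k(h) = h + (h - 1*(-16)) = h + (h + 16) = h + (16 + h) = 16 + 2*h)
1/(k(w(a(6))) - 58992) = 1/((16 + 2*(-13)) - 58992) = 1/((16 - 26) - 58992) = 1/(-10 - 58992) = 1/(-59002) = -1/59002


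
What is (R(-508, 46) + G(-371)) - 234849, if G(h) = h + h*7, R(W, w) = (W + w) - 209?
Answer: -238488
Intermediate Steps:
R(W, w) = -209 + W + w
G(h) = 8*h (G(h) = h + 7*h = 8*h)
(R(-508, 46) + G(-371)) - 234849 = ((-209 - 508 + 46) + 8*(-371)) - 234849 = (-671 - 2968) - 234849 = -3639 - 234849 = -238488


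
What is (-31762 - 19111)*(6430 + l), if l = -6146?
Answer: -14447932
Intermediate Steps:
(-31762 - 19111)*(6430 + l) = (-31762 - 19111)*(6430 - 6146) = -50873*284 = -14447932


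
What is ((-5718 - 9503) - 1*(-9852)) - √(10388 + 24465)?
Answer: -5369 - √34853 ≈ -5555.7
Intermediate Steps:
((-5718 - 9503) - 1*(-9852)) - √(10388 + 24465) = (-15221 + 9852) - √34853 = -5369 - √34853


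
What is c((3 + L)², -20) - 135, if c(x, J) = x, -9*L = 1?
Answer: -10259/81 ≈ -126.65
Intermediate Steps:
L = -⅑ (L = -⅑*1 = -⅑ ≈ -0.11111)
c((3 + L)², -20) - 135 = (3 - ⅑)² - 135 = (26/9)² - 135 = 676/81 - 135 = -10259/81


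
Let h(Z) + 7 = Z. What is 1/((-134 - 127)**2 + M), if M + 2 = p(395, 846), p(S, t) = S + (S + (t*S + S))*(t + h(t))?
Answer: 1/564476114 ≈ 1.7716e-9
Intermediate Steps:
h(Z) = -7 + Z
p(S, t) = S + (-7 + 2*t)*(2*S + S*t) (p(S, t) = S + (S + (t*S + S))*(t + (-7 + t)) = S + (S + (S*t + S))*(-7 + 2*t) = S + (S + (S + S*t))*(-7 + 2*t) = S + (2*S + S*t)*(-7 + 2*t) = S + (-7 + 2*t)*(2*S + S*t))
M = 564407993 (M = -2 + 395*(-13 - 3*846 + 2*846**2) = -2 + 395*(-13 - 2538 + 2*715716) = -2 + 395*(-13 - 2538 + 1431432) = -2 + 395*1428881 = -2 + 564407995 = 564407993)
1/((-134 - 127)**2 + M) = 1/((-134 - 127)**2 + 564407993) = 1/((-261)**2 + 564407993) = 1/(68121 + 564407993) = 1/564476114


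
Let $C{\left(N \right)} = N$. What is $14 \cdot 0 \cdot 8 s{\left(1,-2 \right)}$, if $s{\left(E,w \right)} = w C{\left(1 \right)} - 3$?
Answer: $0$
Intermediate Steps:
$s{\left(E,w \right)} = -3 + w$ ($s{\left(E,w \right)} = w 1 - 3 = w - 3 = -3 + w$)
$14 \cdot 0 \cdot 8 s{\left(1,-2 \right)} = 14 \cdot 0 \cdot 8 \left(-3 - 2\right) = 0 \cdot 8 \left(-5\right) = 0 \left(-5\right) = 0$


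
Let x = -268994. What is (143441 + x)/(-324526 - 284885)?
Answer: 41851/203137 ≈ 0.20602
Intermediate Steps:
(143441 + x)/(-324526 - 284885) = (143441 - 268994)/(-324526 - 284885) = -125553/(-609411) = -125553*(-1/609411) = 41851/203137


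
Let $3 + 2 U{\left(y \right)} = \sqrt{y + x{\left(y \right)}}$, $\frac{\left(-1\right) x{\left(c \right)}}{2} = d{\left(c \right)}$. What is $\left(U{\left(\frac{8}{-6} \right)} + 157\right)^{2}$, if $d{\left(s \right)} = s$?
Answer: $\frac{290167}{12} + \frac{311 \sqrt{3}}{3} \approx 24360.0$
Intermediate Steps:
$x{\left(c \right)} = - 2 c$
$U{\left(y \right)} = - \frac{3}{2} + \frac{\sqrt{- y}}{2}$ ($U{\left(y \right)} = - \frac{3}{2} + \frac{\sqrt{y - 2 y}}{2} = - \frac{3}{2} + \frac{\sqrt{- y}}{2}$)
$\left(U{\left(\frac{8}{-6} \right)} + 157\right)^{2} = \left(\left(- \frac{3}{2} + \frac{\sqrt{- \frac{8}{-6}}}{2}\right) + 157\right)^{2} = \left(\left(- \frac{3}{2} + \frac{\sqrt{- \frac{8 \left(-1\right)}{6}}}{2}\right) + 157\right)^{2} = \left(\left(- \frac{3}{2} + \frac{\sqrt{\left(-1\right) \left(- \frac{4}{3}\right)}}{2}\right) + 157\right)^{2} = \left(\left(- \frac{3}{2} + \frac{\sqrt{\frac{4}{3}}}{2}\right) + 157\right)^{2} = \left(\left(- \frac{3}{2} + \frac{\frac{2}{3} \sqrt{3}}{2}\right) + 157\right)^{2} = \left(\left(- \frac{3}{2} + \frac{\sqrt{3}}{3}\right) + 157\right)^{2} = \left(\frac{311}{2} + \frac{\sqrt{3}}{3}\right)^{2}$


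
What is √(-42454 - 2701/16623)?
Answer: I*√1303456607921/5541 ≈ 206.04*I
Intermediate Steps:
√(-42454 - 2701/16623) = √(-705715543/16623) = I*√1303456607921/5541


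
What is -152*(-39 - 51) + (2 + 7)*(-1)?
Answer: 13671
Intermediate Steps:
-152*(-39 - 51) + (2 + 7)*(-1) = -152*(-90) + 9*(-1) = 13680 - 9 = 13671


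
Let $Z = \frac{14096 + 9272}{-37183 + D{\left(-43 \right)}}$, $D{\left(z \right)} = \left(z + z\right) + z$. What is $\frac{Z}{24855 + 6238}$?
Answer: $- \frac{2921}{145017752} \approx -2.0142 \cdot 10^{-5}$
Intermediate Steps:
$D{\left(z \right)} = 3 z$ ($D{\left(z \right)} = 2 z + z = 3 z$)
$Z = - \frac{2921}{4664}$ ($Z = \frac{14096 + 9272}{-37183 + 3 \left(-43\right)} = \frac{23368}{-37183 - 129} = \frac{23368}{-37312} = 23368 \left(- \frac{1}{37312}\right) = - \frac{2921}{4664} \approx -0.62629$)
$\frac{Z}{24855 + 6238} = - \frac{2921}{4664 \left(24855 + 6238\right)} = - \frac{2921}{4664 \cdot 31093} = \left(- \frac{2921}{4664}\right) \frac{1}{31093} = - \frac{2921}{145017752}$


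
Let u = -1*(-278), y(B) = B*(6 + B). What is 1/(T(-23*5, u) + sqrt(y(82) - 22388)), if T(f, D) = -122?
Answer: -61/15028 - I*sqrt(3793)/15028 ≈ -0.0040591 - 0.0040982*I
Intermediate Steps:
u = 278
1/(T(-23*5, u) + sqrt(y(82) - 22388)) = 1/(-122 + sqrt(82*(6 + 82) - 22388)) = 1/(-122 + sqrt(82*88 - 22388)) = 1/(-122 + sqrt(7216 - 22388)) = 1/(-122 + sqrt(-15172)) = 1/(-122 + 2*I*sqrt(3793))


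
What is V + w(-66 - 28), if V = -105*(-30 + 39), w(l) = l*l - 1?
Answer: 7890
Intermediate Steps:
w(l) = -1 + l² (w(l) = l² - 1 = -1 + l²)
V = -945 (V = -105*9 = -945)
V + w(-66 - 28) = -945 + (-1 + (-66 - 28)²) = -945 + (-1 + (-94)²) = -945 + (-1 + 8836) = -945 + 8835 = 7890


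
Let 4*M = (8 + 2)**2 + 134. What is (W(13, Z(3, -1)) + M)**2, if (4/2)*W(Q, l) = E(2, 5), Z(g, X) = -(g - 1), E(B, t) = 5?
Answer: 3721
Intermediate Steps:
Z(g, X) = 1 - g (Z(g, X) = -(-1 + g) = 1 - g)
W(Q, l) = 5/2 (W(Q, l) = (1/2)*5 = 5/2)
M = 117/2 (M = ((8 + 2)**2 + 134)/4 = (10**2 + 134)/4 = (100 + 134)/4 = (1/4)*234 = 117/2 ≈ 58.500)
(W(13, Z(3, -1)) + M)**2 = (5/2 + 117/2)**2 = 61**2 = 3721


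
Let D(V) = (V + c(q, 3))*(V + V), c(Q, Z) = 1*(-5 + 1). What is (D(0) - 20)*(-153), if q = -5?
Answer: 3060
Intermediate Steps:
c(Q, Z) = -4 (c(Q, Z) = 1*(-4) = -4)
D(V) = 2*V*(-4 + V) (D(V) = (V - 4)*(V + V) = (-4 + V)*(2*V) = 2*V*(-4 + V))
(D(0) - 20)*(-153) = (2*0*(-4 + 0) - 20)*(-153) = (2*0*(-4) - 20)*(-153) = (0 - 20)*(-153) = -20*(-153) = 3060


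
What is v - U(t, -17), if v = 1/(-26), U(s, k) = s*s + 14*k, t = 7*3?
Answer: -5279/26 ≈ -203.04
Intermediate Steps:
t = 21
U(s, k) = s² + 14*k
v = -1/26 ≈ -0.038462
v - U(t, -17) = -1/26 - (21² + 14*(-17)) = -1/26 - (441 - 238) = -1/26 - 1*203 = -1/26 - 203 = -5279/26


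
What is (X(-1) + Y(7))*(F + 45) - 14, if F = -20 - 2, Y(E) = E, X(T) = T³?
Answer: 124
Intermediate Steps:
F = -22
(X(-1) + Y(7))*(F + 45) - 14 = ((-1)³ + 7)*(-22 + 45) - 14 = (-1 + 7)*23 - 14 = 6*23 - 14 = 138 - 14 = 124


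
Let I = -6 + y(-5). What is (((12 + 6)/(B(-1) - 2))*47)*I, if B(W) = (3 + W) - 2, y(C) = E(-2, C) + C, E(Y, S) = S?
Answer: 6768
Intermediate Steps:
y(C) = 2*C (y(C) = C + C = 2*C)
B(W) = 1 + W
I = -16 (I = -6 + 2*(-5) = -6 - 10 = -16)
(((12 + 6)/(B(-1) - 2))*47)*I = (((12 + 6)/((1 - 1) - 2))*47)*(-16) = ((18/(0 - 2))*47)*(-16) = ((18/(-2))*47)*(-16) = ((18*(-½))*47)*(-16) = -9*47*(-16) = -423*(-16) = 6768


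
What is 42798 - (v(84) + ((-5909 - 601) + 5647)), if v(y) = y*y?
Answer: 36605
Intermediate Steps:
v(y) = y²
42798 - (v(84) + ((-5909 - 601) + 5647)) = 42798 - (84² + ((-5909 - 601) + 5647)) = 42798 - (7056 + (-6510 + 5647)) = 42798 - (7056 - 863) = 42798 - 1*6193 = 42798 - 6193 = 36605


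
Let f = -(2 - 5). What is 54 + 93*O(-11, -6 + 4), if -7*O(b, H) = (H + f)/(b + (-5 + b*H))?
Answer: 725/14 ≈ 51.786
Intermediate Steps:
f = 3 (f = -1*(-3) = 3)
O(b, H) = -(3 + H)/(7*(-5 + b + H*b)) (O(b, H) = -(H + 3)/(7*(b + (-5 + b*H))) = -(3 + H)/(7*(b + (-5 + H*b))) = -(3 + H)/(7*(-5 + b + H*b)))
54 + 93*O(-11, -6 + 4) = 54 + 93*((-3 - (-6 + 4))/(7*(-5 - 11 + (-6 + 4)*(-11)))) = 54 + 93*((-3 - 1*(-2))/(7*(-5 - 11 - 2*(-11)))) = 54 + 93*((-3 + 2)/(7*(-5 - 11 + 22))) = 54 + 93*((⅐)*(-1)/6) = 54 + 93*((⅐)*(⅙)*(-1)) = 54 + 93*(-1/42) = 54 - 31/14 = 725/14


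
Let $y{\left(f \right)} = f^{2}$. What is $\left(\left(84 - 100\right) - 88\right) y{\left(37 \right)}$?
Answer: $-142376$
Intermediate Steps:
$\left(\left(84 - 100\right) - 88\right) y{\left(37 \right)} = \left(\left(84 - 100\right) - 88\right) 37^{2} = \left(-16 - 88\right) 1369 = \left(-104\right) 1369 = -142376$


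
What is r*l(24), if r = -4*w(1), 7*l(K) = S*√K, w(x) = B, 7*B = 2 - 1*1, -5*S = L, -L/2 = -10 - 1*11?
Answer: 48*√6/35 ≈ 3.3593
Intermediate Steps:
L = 42 (L = -2*(-10 - 1*11) = -2*(-10 - 11) = -2*(-21) = 42)
S = -42/5 (S = -⅕*42 = -42/5 ≈ -8.4000)
B = ⅐ (B = (2 - 1*1)/7 = (2 - 1)/7 = (⅐)*1 = ⅐ ≈ 0.14286)
w(x) = ⅐
l(K) = -6*√K/5 (l(K) = (-42*√K/5)/7 = -6*√K/5)
r = -4/7 (r = -4*⅐ = -4/7 ≈ -0.57143)
r*l(24) = -(-24)*√24/35 = -(-24)*2*√6/35 = -(-48)*√6/35 = 48*√6/35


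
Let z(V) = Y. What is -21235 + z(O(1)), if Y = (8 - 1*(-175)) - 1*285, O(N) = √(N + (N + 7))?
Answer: -21337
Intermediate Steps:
O(N) = √(7 + 2*N) (O(N) = √(N + (7 + N)) = √(7 + 2*N))
Y = -102 (Y = (8 + 175) - 285 = 183 - 285 = -102)
z(V) = -102
-21235 + z(O(1)) = -21235 - 102 = -21337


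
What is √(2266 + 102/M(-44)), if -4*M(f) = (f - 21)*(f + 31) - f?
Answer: √1790504674/889 ≈ 47.598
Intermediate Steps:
M(f) = f/4 - (-21 + f)*(31 + f)/4 (M(f) = -((f - 21)*(f + 31) - f)/4 = -((-21 + f)*(31 + f) - f)/4 = -(-f + (-21 + f)*(31 + f))/4 = f/4 - (-21 + f)*(31 + f)/4)
√(2266 + 102/M(-44)) = √(2266 + 102/(651/4 - 9/4*(-44) - ¼*(-44)²)) = √(2266 + 102/(651/4 + 99 - ¼*1936)) = √(2266 + 102/(651/4 + 99 - 484)) = √(2266 + 102/(-889/4)) = √(2266 + 102*(-4/889)) = √(2266 - 408/889) = √(2014066/889) = √1790504674/889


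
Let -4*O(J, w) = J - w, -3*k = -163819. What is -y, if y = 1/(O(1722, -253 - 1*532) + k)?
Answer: -12/647755 ≈ -1.8526e-5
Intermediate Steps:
k = 163819/3 (k = -⅓*(-163819) = 163819/3 ≈ 54606.)
O(J, w) = -J/4 + w/4 (O(J, w) = -(J - w)/4 = -J/4 + w/4)
y = 12/647755 (y = 1/((-¼*1722 + (-253 - 1*532)/4) + 163819/3) = 1/((-861/2 + (-253 - 532)/4) + 163819/3) = 1/((-861/2 + (¼)*(-785)) + 163819/3) = 1/((-861/2 - 785/4) + 163819/3) = 1/(-2507/4 + 163819/3) = 1/(647755/12) = 12/647755 ≈ 1.8526e-5)
-y = -1*12/647755 = -12/647755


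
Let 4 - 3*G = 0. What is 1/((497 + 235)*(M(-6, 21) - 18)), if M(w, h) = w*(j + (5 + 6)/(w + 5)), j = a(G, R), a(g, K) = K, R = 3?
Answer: 1/21960 ≈ 4.5537e-5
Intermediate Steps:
G = 4/3 (G = 4/3 - 1/3*0 = 4/3 + 0 = 4/3 ≈ 1.3333)
j = 3
M(w, h) = w*(3 + 11/(5 + w)) (M(w, h) = w*(3 + (5 + 6)/(w + 5)) = w*(3 + 11/(5 + w)))
1/((497 + 235)*(M(-6, 21) - 18)) = 1/((497 + 235)*(-6*(26 + 3*(-6))/(5 - 6) - 18)) = 1/(732*(-6*(26 - 18)/(-1) - 18)) = 1/(732*(-6*(-1)*8 - 18)) = 1/(732*(48 - 18)) = 1/(732*30) = 1/21960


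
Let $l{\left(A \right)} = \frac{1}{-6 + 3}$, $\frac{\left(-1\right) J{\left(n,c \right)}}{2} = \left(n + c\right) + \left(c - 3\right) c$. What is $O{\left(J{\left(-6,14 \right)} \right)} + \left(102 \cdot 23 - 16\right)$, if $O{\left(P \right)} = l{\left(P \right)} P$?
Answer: $2438$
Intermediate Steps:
$J{\left(n,c \right)} = - 2 c - 2 n - 2 c \left(-3 + c\right)$ ($J{\left(n,c \right)} = - 2 \left(\left(n + c\right) + \left(c - 3\right) c\right) = - 2 \left(\left(c + n\right) + \left(-3 + c\right) c\right) = - 2 \left(\left(c + n\right) + c \left(-3 + c\right)\right) = - 2 \left(c + n + c \left(-3 + c\right)\right) = - 2 c - 2 n - 2 c \left(-3 + c\right)$)
$l{\left(A \right)} = - \frac{1}{3}$ ($l{\left(A \right)} = \frac{1}{-3} = - \frac{1}{3}$)
$O{\left(P \right)} = - \frac{P}{3}$
$O{\left(J{\left(-6,14 \right)} \right)} + \left(102 \cdot 23 - 16\right) = - \frac{\left(-2\right) \left(-6\right) - 2 \cdot 14^{2} + 4 \cdot 14}{3} + \left(102 \cdot 23 - 16\right) = - \frac{12 - 392 + 56}{3} + \left(2346 - 16\right) = - \frac{12 - 392 + 56}{3} + 2330 = \left(- \frac{1}{3}\right) \left(-324\right) + 2330 = 108 + 2330 = 2438$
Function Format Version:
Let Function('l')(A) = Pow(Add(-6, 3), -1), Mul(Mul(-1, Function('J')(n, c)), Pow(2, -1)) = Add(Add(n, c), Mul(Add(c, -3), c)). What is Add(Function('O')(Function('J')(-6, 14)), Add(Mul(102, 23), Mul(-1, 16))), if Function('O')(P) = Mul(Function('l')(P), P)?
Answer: 2438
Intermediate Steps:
Function('J')(n, c) = Add(Mul(-2, c), Mul(-2, n), Mul(-2, c, Add(-3, c))) (Function('J')(n, c) = Mul(-2, Add(Add(n, c), Mul(Add(c, -3), c))) = Mul(-2, Add(Add(c, n), Mul(Add(-3, c), c))) = Mul(-2, Add(Add(c, n), Mul(c, Add(-3, c)))) = Mul(-2, Add(c, n, Mul(c, Add(-3, c)))) = Add(Mul(-2, c), Mul(-2, n), Mul(-2, c, Add(-3, c))))
Function('l')(A) = Rational(-1, 3) (Function('l')(A) = Pow(-3, -1) = Rational(-1, 3))
Function('O')(P) = Mul(Rational(-1, 3), P)
Add(Function('O')(Function('J')(-6, 14)), Add(Mul(102, 23), Mul(-1, 16))) = Add(Mul(Rational(-1, 3), Add(Mul(-2, -6), Mul(-2, Pow(14, 2)), Mul(4, 14))), Add(Mul(102, 23), Mul(-1, 16))) = Add(Mul(Rational(-1, 3), Add(12, Mul(-2, 196), 56)), Add(2346, -16)) = Add(Mul(Rational(-1, 3), Add(12, -392, 56)), 2330) = Add(Mul(Rational(-1, 3), -324), 2330) = Add(108, 2330) = 2438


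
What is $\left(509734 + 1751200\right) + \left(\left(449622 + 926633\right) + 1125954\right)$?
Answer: $4763143$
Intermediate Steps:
$\left(509734 + 1751200\right) + \left(\left(449622 + 926633\right) + 1125954\right) = 2260934 + \left(1376255 + 1125954\right) = 2260934 + 2502209 = 4763143$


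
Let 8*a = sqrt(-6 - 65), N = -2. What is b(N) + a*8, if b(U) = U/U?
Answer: 1 + I*sqrt(71) ≈ 1.0 + 8.4261*I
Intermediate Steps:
a = I*sqrt(71)/8 (a = sqrt(-6 - 65)/8 = sqrt(-71)/8 = (I*sqrt(71))/8 = I*sqrt(71)/8 ≈ 1.0533*I)
b(U) = 1
b(N) + a*8 = 1 + (I*sqrt(71)/8)*8 = 1 + I*sqrt(71)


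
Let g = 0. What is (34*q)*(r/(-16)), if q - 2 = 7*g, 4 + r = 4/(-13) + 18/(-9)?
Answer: 697/26 ≈ 26.808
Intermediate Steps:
r = -82/13 (r = -4 + (4/(-13) + 18/(-9)) = -4 + (4*(-1/13) + 18*(-⅑)) = -4 + (-4/13 - 2) = -4 - 30/13 = -82/13 ≈ -6.3077)
q = 2 (q = 2 + 7*0 = 2 + 0 = 2)
(34*q)*(r/(-16)) = (34*2)*(-82/13/(-16)) = 68*(-82/13*(-1/16)) = 68*(41/104) = 697/26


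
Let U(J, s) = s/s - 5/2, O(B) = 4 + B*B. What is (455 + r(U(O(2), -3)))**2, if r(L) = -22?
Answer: 187489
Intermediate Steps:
O(B) = 4 + B**2
U(J, s) = -3/2 (U(J, s) = 1 - 5*1/2 = 1 - 5/2 = -3/2)
(455 + r(U(O(2), -3)))**2 = (455 - 22)**2 = 433**2 = 187489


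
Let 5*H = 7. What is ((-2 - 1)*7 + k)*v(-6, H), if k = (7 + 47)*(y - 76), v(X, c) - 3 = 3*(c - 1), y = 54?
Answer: -25389/5 ≈ -5077.8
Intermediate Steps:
H = 7/5 (H = (⅕)*7 = 7/5 ≈ 1.4000)
v(X, c) = 3*c (v(X, c) = 3 + 3*(c - 1) = 3 + 3*(-1 + c) = 3 + (-3 + 3*c) = 3*c)
k = -1188 (k = (7 + 47)*(54 - 76) = 54*(-22) = -1188)
((-2 - 1)*7 + k)*v(-6, H) = ((-2 - 1)*7 - 1188)*(3*(7/5)) = (-3*7 - 1188)*(21/5) = (-21 - 1188)*(21/5) = -1209*21/5 = -25389/5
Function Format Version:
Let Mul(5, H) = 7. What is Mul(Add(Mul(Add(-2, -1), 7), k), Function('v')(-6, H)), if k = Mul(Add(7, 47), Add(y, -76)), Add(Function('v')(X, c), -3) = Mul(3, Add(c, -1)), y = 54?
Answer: Rational(-25389, 5) ≈ -5077.8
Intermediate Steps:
H = Rational(7, 5) (H = Mul(Rational(1, 5), 7) = Rational(7, 5) ≈ 1.4000)
Function('v')(X, c) = Mul(3, c) (Function('v')(X, c) = Add(3, Mul(3, Add(c, -1))) = Add(3, Mul(3, Add(-1, c))) = Add(3, Add(-3, Mul(3, c))) = Mul(3, c))
k = -1188 (k = Mul(Add(7, 47), Add(54, -76)) = Mul(54, -22) = -1188)
Mul(Add(Mul(Add(-2, -1), 7), k), Function('v')(-6, H)) = Mul(Add(Mul(Add(-2, -1), 7), -1188), Mul(3, Rational(7, 5))) = Mul(Add(Mul(-3, 7), -1188), Rational(21, 5)) = Mul(Add(-21, -1188), Rational(21, 5)) = Mul(-1209, Rational(21, 5)) = Rational(-25389, 5)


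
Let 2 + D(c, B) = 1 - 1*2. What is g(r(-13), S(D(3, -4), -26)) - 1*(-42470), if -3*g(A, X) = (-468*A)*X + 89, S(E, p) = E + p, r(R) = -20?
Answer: 398761/3 ≈ 1.3292e+5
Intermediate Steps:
D(c, B) = -3 (D(c, B) = -2 + (1 - 1*2) = -2 + (1 - 2) = -2 - 1 = -3)
g(A, X) = -89/3 + 156*A*X (g(A, X) = -((-468*A)*X + 89)/3 = -(-468*A*X + 89)/3 = -(89 - 468*A*X)/3 = -89/3 + 156*A*X)
g(r(-13), S(D(3, -4), -26)) - 1*(-42470) = (-89/3 + 156*(-20)*(-3 - 26)) - 1*(-42470) = (-89/3 + 156*(-20)*(-29)) + 42470 = (-89/3 + 90480) + 42470 = 271351/3 + 42470 = 398761/3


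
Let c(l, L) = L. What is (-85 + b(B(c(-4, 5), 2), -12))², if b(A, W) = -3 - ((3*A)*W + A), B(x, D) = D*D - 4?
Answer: 7744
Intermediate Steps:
B(x, D) = -4 + D² (B(x, D) = D² - 4 = -4 + D²)
b(A, W) = -3 - A - 3*A*W (b(A, W) = -3 - (3*A*W + A) = -3 - (A + 3*A*W) = -3 + (-A - 3*A*W) = -3 - A - 3*A*W)
(-85 + b(B(c(-4, 5), 2), -12))² = (-85 + (-3 - (-4 + 2²) - 3*(-4 + 2²)*(-12)))² = (-85 + (-3 - (-4 + 4) - 3*(-4 + 4)*(-12)))² = (-85 + (-3 - 1*0 - 3*0*(-12)))² = (-85 + (-3 + 0 + 0))² = (-85 - 3)² = (-88)² = 7744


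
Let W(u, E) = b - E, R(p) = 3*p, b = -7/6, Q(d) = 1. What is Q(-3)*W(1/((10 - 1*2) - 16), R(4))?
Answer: -79/6 ≈ -13.167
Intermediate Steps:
b = -7/6 (b = -7*⅙ = -7/6 ≈ -1.1667)
W(u, E) = -7/6 - E
Q(-3)*W(1/((10 - 1*2) - 16), R(4)) = 1*(-7/6 - 3*4) = 1*(-7/6 - 1*12) = 1*(-7/6 - 12) = 1*(-79/6) = -79/6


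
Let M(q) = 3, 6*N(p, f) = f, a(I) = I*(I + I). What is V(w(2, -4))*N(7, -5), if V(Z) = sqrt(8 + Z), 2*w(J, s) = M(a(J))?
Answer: -5*sqrt(38)/12 ≈ -2.5685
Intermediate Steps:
a(I) = 2*I**2 (a(I) = I*(2*I) = 2*I**2)
N(p, f) = f/6
w(J, s) = 3/2 (w(J, s) = (1/2)*3 = 3/2)
V(w(2, -4))*N(7, -5) = sqrt(8 + 3/2)*((1/6)*(-5)) = sqrt(19/2)*(-5/6) = (sqrt(38)/2)*(-5/6) = -5*sqrt(38)/12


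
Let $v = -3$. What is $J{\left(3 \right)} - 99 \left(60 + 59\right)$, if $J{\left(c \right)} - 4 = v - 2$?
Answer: $-11782$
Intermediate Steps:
$J{\left(c \right)} = -1$ ($J{\left(c \right)} = 4 - 5 = -1$)
$J{\left(3 \right)} - 99 \left(60 + 59\right) = -1 - 99 \left(60 + 59\right) = -1 - 11781 = -11782$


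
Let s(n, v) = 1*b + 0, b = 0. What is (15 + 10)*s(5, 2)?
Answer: 0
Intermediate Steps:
s(n, v) = 0 (s(n, v) = 1*0 + 0 = 0 + 0 = 0)
(15 + 10)*s(5, 2) = (15 + 10)*0 = 25*0 = 0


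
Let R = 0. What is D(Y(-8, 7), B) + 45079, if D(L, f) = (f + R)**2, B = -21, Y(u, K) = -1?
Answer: 45520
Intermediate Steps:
D(L, f) = f**2 (D(L, f) = (f + 0)**2 = f**2)
D(Y(-8, 7), B) + 45079 = (-21)**2 + 45079 = 441 + 45079 = 45520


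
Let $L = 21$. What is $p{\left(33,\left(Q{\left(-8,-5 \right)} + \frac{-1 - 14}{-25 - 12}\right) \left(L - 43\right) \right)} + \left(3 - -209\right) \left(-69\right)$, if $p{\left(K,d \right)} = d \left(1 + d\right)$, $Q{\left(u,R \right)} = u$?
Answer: $\frac{18420126}{1369} \approx 13455.0$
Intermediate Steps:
$p{\left(33,\left(Q{\left(-8,-5 \right)} + \frac{-1 - 14}{-25 - 12}\right) \left(L - 43\right) \right)} + \left(3 - -209\right) \left(-69\right) = \left(-8 + \frac{-1 - 14}{-25 - 12}\right) \left(21 - 43\right) \left(1 + \left(-8 + \frac{-1 - 14}{-25 - 12}\right) \left(21 - 43\right)\right) + \left(3 - -209\right) \left(-69\right) = \left(-8 - \frac{15}{-37}\right) \left(-22\right) \left(1 + \left(-8 - \frac{15}{-37}\right) \left(-22\right)\right) + \left(3 + 209\right) \left(-69\right) = \left(-8 - - \frac{15}{37}\right) \left(-22\right) \left(1 + \left(-8 - - \frac{15}{37}\right) \left(-22\right)\right) + 212 \left(-69\right) = \left(-8 + \frac{15}{37}\right) \left(-22\right) \left(1 + \left(-8 + \frac{15}{37}\right) \left(-22\right)\right) - 14628 = \left(- \frac{281}{37}\right) \left(-22\right) \left(1 - - \frac{6182}{37}\right) - 14628 = \frac{6182 \left(1 + \frac{6182}{37}\right)}{37} - 14628 = \frac{6182}{37} \cdot \frac{6219}{37} - 14628 = \frac{38445858}{1369} - 14628 = \frac{18420126}{1369}$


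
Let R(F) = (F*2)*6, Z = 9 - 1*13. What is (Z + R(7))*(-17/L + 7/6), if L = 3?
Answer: -360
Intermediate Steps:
Z = -4 (Z = 9 - 13 = -4)
R(F) = 12*F (R(F) = (2*F)*6 = 12*F)
(Z + R(7))*(-17/L + 7/6) = (-4 + 12*7)*(-17/3 + 7/6) = (-4 + 84)*(-17*⅓ + 7*(⅙)) = 80*(-17/3 + 7/6) = 80*(-9/2) = -360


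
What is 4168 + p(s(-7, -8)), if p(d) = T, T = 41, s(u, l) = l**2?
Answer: 4209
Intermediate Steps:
p(d) = 41
4168 + p(s(-7, -8)) = 4168 + 41 = 4209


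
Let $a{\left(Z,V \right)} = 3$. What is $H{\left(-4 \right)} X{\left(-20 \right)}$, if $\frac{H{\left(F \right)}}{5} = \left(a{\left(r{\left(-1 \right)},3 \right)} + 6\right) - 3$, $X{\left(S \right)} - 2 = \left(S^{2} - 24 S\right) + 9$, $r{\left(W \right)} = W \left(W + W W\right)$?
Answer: $26730$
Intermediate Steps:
$r{\left(W \right)} = W \left(W + W^{2}\right)$
$X{\left(S \right)} = 11 + S^{2} - 24 S$ ($X{\left(S \right)} = 2 + \left(\left(S^{2} - 24 S\right) + 9\right) = 2 + \left(9 + S^{2} - 24 S\right) = 11 + S^{2} - 24 S$)
$H{\left(F \right)} = 30$ ($H{\left(F \right)} = 5 \left(\left(3 + 6\right) - 3\right) = 5 \left(9 - 3\right) = 5 \cdot 6 = 30$)
$H{\left(-4 \right)} X{\left(-20 \right)} = 30 \left(11 + \left(-20\right)^{2} - -480\right) = 30 \left(11 + 400 + 480\right) = 30 \cdot 891 = 26730$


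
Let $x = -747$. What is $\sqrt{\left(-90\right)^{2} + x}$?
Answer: $3 \sqrt{817} \approx 85.75$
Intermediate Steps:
$\sqrt{\left(-90\right)^{2} + x} = \sqrt{\left(-90\right)^{2} - 747} = \sqrt{8100 - 747} = \sqrt{7353} = 3 \sqrt{817}$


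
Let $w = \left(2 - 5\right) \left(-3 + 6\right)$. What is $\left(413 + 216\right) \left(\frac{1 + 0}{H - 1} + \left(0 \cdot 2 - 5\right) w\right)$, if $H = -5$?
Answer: $\frac{169201}{6} \approx 28200.0$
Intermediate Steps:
$w = -9$ ($w = \left(-3\right) 3 = -9$)
$\left(413 + 216\right) \left(\frac{1 + 0}{H - 1} + \left(0 \cdot 2 - 5\right) w\right) = \left(413 + 216\right) \left(\frac{1 + 0}{-5 - 1} + \left(0 \cdot 2 - 5\right) \left(-9\right)\right) = 629 \left(1 \frac{1}{-6} + \left(0 - 5\right) \left(-9\right)\right) = 629 \left(1 \left(- \frac{1}{6}\right) - -45\right) = 629 \left(- \frac{1}{6} + 45\right) = 629 \cdot \frac{269}{6} = \frac{169201}{6}$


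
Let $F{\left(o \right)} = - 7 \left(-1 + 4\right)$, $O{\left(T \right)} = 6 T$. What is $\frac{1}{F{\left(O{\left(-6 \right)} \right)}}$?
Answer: $- \frac{1}{21} \approx -0.047619$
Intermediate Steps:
$F{\left(o \right)} = -21$ ($F{\left(o \right)} = \left(-7\right) 3 = -21$)
$\frac{1}{F{\left(O{\left(-6 \right)} \right)}} = \frac{1}{-21} = - \frac{1}{21}$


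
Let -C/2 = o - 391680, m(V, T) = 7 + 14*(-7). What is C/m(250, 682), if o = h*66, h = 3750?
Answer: -288360/91 ≈ -3168.8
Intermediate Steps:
o = 247500 (o = 3750*66 = 247500)
m(V, T) = -91 (m(V, T) = 7 - 98 = -91)
C = 288360 (C = -2*(247500 - 391680) = -2*(-144180) = 288360)
C/m(250, 682) = 288360/(-91) = 288360*(-1/91) = -288360/91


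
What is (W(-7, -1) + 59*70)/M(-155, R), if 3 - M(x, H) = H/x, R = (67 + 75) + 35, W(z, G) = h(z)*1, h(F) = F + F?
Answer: 106330/107 ≈ 993.74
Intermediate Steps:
h(F) = 2*F
W(z, G) = 2*z (W(z, G) = (2*z)*1 = 2*z)
R = 177 (R = 142 + 35 = 177)
M(x, H) = 3 - H/x
(W(-7, -1) + 59*70)/M(-155, R) = (2*(-7) + 59*70)/(3 - 1*177/(-155)) = (-14 + 4130)/(3 - 1*177*(-1/155)) = 4116/(3 + 177/155) = 4116/(642/155) = 4116*(155/642) = 106330/107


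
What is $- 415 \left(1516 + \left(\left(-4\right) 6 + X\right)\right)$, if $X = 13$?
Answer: $-624575$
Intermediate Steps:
$- 415 \left(1516 + \left(\left(-4\right) 6 + X\right)\right) = - 415 \left(1516 + \left(\left(-4\right) 6 + 13\right)\right) = - 415 \left(1516 + \left(-24 + 13\right)\right) = - 415 \left(1516 - 11\right) = \left(-415\right) 1505 = -624575$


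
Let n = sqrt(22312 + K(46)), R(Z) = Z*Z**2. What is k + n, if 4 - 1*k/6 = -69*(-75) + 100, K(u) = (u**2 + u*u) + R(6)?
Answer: -31626 + 2*sqrt(6690) ≈ -31462.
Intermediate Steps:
R(Z) = Z**3
K(u) = 216 + 2*u**2 (K(u) = (u**2 + u*u) + 6**3 = (u**2 + u**2) + 216 = 2*u**2 + 216 = 216 + 2*u**2)
k = -31626 (k = 24 - 6*(-69*(-75) + 100) = 24 - 6*(5175 + 100) = 24 - 6*5275 = 24 - 31650 = -31626)
n = 2*sqrt(6690) (n = sqrt(22312 + (216 + 2*46**2)) = sqrt(22312 + (216 + 2*2116)) = sqrt(22312 + (216 + 4232)) = sqrt(22312 + 4448) = sqrt(26760) = 2*sqrt(6690) ≈ 163.58)
k + n = -31626 + 2*sqrt(6690)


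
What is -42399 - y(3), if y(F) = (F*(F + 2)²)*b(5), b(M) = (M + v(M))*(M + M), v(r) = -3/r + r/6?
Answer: -46324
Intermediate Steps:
v(r) = -3/r + r/6 (v(r) = -3/r + r*(⅙) = -3/r + r/6)
b(M) = 2*M*(-3/M + 7*M/6) (b(M) = (M + (-3/M + M/6))*(M + M) = (-3/M + 7*M/6)*(2*M) = 2*M*(-3/M + 7*M/6))
y(F) = 157*F*(2 + F)²/3 (y(F) = (F*(F + 2)²)*(-6 + (7/3)*5²) = (F*(2 + F)²)*(-6 + (7/3)*25) = (F*(2 + F)²)*(-6 + 175/3) = (F*(2 + F)²)*(157/3) = 157*F*(2 + F)²/3)
-42399 - y(3) = -42399 - 157*3*(2 + 3)²/3 = -42399 - 157*3*5²/3 = -42399 - 157*3*25/3 = -42399 - 1*3925 = -42399 - 3925 = -46324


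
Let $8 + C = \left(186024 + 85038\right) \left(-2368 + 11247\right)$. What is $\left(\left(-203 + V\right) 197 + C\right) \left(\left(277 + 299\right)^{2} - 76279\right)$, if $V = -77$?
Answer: $614905736202010$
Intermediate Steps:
$C = 2406759490$ ($C = -8 + \left(186024 + 85038\right) \left(-2368 + 11247\right) = -8 + 271062 \cdot 8879 = -8 + 2406759498 = 2406759490$)
$\left(\left(-203 + V\right) 197 + C\right) \left(\left(277 + 299\right)^{2} - 76279\right) = \left(\left(-203 - 77\right) 197 + 2406759490\right) \left(\left(277 + 299\right)^{2} - 76279\right) = \left(\left(-280\right) 197 + 2406759490\right) \left(576^{2} - 76279\right) = \left(-55160 + 2406759490\right) \left(331776 - 76279\right) = 2406704330 \cdot 255497 = 614905736202010$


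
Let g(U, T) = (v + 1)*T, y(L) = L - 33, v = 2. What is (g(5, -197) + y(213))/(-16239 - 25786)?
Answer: 411/42025 ≈ 0.0097799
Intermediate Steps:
y(L) = -33 + L
g(U, T) = 3*T (g(U, T) = (2 + 1)*T = 3*T)
(g(5, -197) + y(213))/(-16239 - 25786) = (3*(-197) + (-33 + 213))/(-16239 - 25786) = (-591 + 180)/(-42025) = -411*(-1/42025) = 411/42025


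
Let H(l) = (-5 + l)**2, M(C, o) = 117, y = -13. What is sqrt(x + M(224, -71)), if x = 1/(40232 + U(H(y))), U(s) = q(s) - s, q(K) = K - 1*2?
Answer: sqrt(21039892170)/13410 ≈ 10.817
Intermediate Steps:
q(K) = -2 + K (q(K) = K - 2 = -2 + K)
U(s) = -2 (U(s) = (-2 + s) - s = -2)
x = 1/40230 (x = 1/(40232 - 2) = 1/40230 ≈ 2.4857e-5)
sqrt(x + M(224, -71)) = sqrt(1/40230 + 117) = sqrt(4706911/40230) = sqrt(21039892170)/13410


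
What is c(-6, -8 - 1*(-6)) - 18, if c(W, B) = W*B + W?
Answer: -12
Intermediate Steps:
c(W, B) = W + B*W (c(W, B) = B*W + W = W + B*W)
c(-6, -8 - 1*(-6)) - 18 = -6*(1 + (-8 - 1*(-6))) - 18 = -6*(1 + (-8 + 6)) - 18 = -6*(1 - 2) - 18 = -6*(-1) - 18 = 6 - 18 = -12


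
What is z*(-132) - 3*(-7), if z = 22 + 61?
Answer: -10935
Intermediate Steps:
z = 83
z*(-132) - 3*(-7) = 83*(-132) - 3*(-7) = -10956 + 21 = -10935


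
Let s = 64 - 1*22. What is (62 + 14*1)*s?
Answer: 3192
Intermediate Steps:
s = 42 (s = 64 - 22 = 42)
(62 + 14*1)*s = (62 + 14*1)*42 = (62 + 14)*42 = 76*42 = 3192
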